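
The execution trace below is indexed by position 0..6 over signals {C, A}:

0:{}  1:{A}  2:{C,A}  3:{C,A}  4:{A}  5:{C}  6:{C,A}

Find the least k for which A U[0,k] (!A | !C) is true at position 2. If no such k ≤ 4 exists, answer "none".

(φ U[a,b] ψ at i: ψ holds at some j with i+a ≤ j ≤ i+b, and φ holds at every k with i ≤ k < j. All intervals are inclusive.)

Need earliest j ≥ 2 with (!A | !C), and A at every k in [2,j-1].
  j=2: rhs fails.
  j=3: rhs fails.
  j=4: rhs holds; lhs holds on [2,3]. k = 2.

2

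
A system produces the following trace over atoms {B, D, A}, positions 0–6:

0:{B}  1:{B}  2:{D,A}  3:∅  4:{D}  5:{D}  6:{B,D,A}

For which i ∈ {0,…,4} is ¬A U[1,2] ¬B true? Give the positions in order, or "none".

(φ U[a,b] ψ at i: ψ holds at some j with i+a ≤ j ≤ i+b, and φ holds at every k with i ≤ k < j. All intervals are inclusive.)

0, 1, 3, 4

Evaluate at each i in [0,4]:
  i=0: ✓ (rhs at j=2; lhs holds on [0,1])
  i=1: ✓ (rhs at j=2; lhs holds on [1,1])
  i=2: ✗ (lhs fails at k=2 before rhs at j=3)
  i=3: ✓ (rhs at j=4; lhs holds on [3,3])
  i=4: ✓ (rhs at j=5; lhs holds on [4,4])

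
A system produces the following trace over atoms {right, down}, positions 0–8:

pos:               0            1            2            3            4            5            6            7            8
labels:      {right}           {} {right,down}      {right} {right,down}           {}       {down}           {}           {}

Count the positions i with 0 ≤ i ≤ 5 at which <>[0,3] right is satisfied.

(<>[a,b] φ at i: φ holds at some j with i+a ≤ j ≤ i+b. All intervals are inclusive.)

Evaluate at each i in [0,5]:
  i=0: ✓ (witness j=0)
  i=1: ✓ (witness j=2)
  i=2: ✓ (witness j=2)
  i=3: ✓ (witness j=3)
  i=4: ✓ (witness j=4)
  i=5: ✗ (none in [5,8])
Positions where it holds: {0, 1, 2, 3, 4} → 5.

5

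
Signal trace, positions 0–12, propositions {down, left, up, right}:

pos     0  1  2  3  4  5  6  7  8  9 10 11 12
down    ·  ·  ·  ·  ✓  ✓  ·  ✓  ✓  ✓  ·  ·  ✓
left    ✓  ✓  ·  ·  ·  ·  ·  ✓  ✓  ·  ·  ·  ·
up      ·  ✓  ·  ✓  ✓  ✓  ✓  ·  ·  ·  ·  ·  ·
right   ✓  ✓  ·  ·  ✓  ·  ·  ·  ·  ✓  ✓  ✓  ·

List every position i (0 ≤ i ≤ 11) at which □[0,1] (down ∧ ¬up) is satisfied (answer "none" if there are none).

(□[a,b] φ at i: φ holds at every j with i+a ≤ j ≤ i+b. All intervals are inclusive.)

7, 8

Evaluate at each i in [0,11]:
  i=0: ✗ (fails at j=0)
  i=1: ✗ (fails at j=1)
  i=2: ✗ (fails at j=2)
  i=3: ✗ (fails at j=3)
  i=4: ✗ (fails at j=4)
  i=5: ✗ (fails at j=5)
  i=6: ✗ (fails at j=6)
  i=7: ✓ (all of [7,8])
  i=8: ✓ (all of [8,9])
  i=9: ✗ (fails at j=10)
  i=10: ✗ (fails at j=10)
  i=11: ✗ (fails at j=11)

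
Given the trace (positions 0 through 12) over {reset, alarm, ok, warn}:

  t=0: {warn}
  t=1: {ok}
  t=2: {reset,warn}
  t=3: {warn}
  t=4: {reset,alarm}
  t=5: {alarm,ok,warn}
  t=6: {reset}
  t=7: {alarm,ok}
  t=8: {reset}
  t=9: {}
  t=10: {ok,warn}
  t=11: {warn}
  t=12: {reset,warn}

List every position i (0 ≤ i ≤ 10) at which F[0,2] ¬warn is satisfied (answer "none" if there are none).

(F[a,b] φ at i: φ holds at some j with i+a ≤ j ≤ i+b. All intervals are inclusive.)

0, 1, 2, 3, 4, 5, 6, 7, 8, 9

Evaluate at each i in [0,10]:
  i=0: ✓ (witness j=1)
  i=1: ✓ (witness j=1)
  i=2: ✓ (witness j=4)
  i=3: ✓ (witness j=4)
  i=4: ✓ (witness j=4)
  i=5: ✓ (witness j=6)
  i=6: ✓ (witness j=6)
  i=7: ✓ (witness j=7)
  i=8: ✓ (witness j=8)
  i=9: ✓ (witness j=9)
  i=10: ✗ (none in [10,12])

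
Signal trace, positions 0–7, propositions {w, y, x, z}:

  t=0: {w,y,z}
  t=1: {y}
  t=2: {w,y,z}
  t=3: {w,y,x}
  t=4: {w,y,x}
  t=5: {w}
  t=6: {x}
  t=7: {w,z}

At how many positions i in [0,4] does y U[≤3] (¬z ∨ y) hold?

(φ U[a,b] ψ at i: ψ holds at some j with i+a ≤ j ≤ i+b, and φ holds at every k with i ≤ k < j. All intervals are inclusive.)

Evaluate at each i in [0,4]:
  i=0: ✓ (rhs at j=0)
  i=1: ✓ (rhs at j=1)
  i=2: ✓ (rhs at j=2)
  i=3: ✓ (rhs at j=3)
  i=4: ✓ (rhs at j=4)
Positions where it holds: {0, 1, 2, 3, 4} → 5.

5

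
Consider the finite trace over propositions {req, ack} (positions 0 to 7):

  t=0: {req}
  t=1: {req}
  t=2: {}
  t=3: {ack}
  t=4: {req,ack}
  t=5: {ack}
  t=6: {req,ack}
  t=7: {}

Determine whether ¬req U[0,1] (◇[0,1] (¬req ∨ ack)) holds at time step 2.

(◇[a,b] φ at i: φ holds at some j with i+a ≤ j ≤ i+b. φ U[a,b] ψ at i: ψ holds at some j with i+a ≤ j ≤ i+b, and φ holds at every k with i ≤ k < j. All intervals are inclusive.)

Need some j in [2,3] with ◇[0,1] (¬req ∨ ack), and ¬req at every k in [2,j-1].
  j=2: ◇[0,1] (¬req ∨ ack) holds; no prefix to check → satisfied.

Holds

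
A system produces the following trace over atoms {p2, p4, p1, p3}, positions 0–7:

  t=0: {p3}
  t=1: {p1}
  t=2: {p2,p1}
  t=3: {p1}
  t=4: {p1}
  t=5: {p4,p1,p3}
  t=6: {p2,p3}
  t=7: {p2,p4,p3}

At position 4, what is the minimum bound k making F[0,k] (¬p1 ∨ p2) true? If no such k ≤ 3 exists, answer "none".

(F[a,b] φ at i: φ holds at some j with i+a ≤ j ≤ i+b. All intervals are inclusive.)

2

Scan j = 4,5,… for (¬p1 ∨ p2):
  j=4: fails
  j=5: fails
  j=6: holds
First hit at j=6, so smallest k = 6-4 = 2.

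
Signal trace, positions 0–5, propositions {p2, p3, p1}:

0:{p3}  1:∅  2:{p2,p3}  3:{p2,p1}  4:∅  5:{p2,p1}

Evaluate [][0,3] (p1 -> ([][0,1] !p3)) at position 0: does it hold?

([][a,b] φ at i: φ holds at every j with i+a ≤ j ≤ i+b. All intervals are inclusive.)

True

Check (p1 -> ([][0,1] !p3)) at every j in [0,3]:
  j=0: antecedent false → ✓
  j=1: antecedent false → ✓
  j=2: antecedent false → ✓
  j=3: antecedent true; consequent holds on [3,4] → ✓
All positions satisfy it → formula holds.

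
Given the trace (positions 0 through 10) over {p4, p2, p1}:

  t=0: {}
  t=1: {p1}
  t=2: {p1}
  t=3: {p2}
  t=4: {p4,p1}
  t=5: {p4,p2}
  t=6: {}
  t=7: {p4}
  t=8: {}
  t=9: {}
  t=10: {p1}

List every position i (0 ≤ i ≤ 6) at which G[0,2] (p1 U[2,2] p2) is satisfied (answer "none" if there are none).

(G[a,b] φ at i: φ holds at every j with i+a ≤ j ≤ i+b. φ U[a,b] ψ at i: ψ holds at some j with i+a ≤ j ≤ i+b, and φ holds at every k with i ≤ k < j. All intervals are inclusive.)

Evaluate at each i in [0,6]:
  i=0: ✗ (fails at j=0)
  i=1: ✗ (fails at j=2)
  i=2: ✗ (fails at j=2)
  i=3: ✗ (fails at j=3)
  i=4: ✗ (fails at j=4)
  i=5: ✗ (fails at j=5)
  i=6: ✗ (fails at j=6)

none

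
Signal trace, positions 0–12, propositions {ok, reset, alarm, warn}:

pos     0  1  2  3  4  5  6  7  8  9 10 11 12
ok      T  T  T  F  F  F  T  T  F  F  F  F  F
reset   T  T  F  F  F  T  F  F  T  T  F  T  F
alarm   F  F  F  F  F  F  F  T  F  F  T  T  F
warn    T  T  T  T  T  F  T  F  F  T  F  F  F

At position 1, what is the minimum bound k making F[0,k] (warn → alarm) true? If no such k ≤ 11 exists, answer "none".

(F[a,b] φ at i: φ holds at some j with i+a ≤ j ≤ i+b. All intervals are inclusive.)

4

Scan j = 1,2,… for (warn → alarm):
  j=1: fails
  j=2: fails
  j=3: fails
  j=4: fails
  j=5: holds
First hit at j=5, so smallest k = 5-1 = 4.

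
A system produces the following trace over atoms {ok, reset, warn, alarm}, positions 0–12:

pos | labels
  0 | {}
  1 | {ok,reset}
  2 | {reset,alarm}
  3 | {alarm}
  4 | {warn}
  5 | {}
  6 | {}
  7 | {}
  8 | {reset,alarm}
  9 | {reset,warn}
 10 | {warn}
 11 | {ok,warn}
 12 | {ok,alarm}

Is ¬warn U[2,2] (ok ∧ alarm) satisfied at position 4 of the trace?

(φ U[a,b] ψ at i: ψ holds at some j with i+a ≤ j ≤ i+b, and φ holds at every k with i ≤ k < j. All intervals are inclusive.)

Does not hold

Need some j in [6,6] with (ok ∧ alarm), and ¬warn at every k in [4,j-1].
  j=6: (ok ∧ alarm) false.
No j in the window works → until fails.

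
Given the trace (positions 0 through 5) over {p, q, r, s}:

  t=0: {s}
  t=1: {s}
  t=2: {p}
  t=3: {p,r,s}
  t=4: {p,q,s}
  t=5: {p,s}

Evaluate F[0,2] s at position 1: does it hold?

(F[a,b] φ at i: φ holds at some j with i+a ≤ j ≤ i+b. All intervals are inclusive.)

Yes

Check s at each j in [1,3]:
  j=1: true
  j=2: false
  j=3: true
Found at j=1 → formula holds.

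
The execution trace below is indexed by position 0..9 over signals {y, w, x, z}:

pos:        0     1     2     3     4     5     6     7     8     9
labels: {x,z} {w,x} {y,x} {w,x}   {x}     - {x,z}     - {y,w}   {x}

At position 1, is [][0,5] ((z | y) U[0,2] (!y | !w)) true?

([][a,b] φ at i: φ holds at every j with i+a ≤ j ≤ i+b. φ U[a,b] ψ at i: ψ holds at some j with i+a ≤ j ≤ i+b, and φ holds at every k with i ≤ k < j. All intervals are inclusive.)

True

Check ((z | y) U[0,2] (!y | !w)) at every j in [1,6]:
  j=1: holds
  j=2: holds
  j=3: holds
  j=4: holds
  j=5: holds
  j=6: holds
All positions satisfy it → formula holds.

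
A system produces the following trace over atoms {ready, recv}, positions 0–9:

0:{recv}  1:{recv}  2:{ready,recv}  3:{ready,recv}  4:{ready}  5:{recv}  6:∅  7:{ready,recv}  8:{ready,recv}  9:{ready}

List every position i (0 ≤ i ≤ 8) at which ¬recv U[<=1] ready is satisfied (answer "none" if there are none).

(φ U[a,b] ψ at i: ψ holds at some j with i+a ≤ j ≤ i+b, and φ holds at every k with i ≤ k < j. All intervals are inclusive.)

2, 3, 4, 6, 7, 8

Evaluate at each i in [0,8]:
  i=0: ✗ (no rhs in [0,1])
  i=1: ✗ (lhs fails at k=1 before rhs at j=2)
  i=2: ✓ (rhs at j=2)
  i=3: ✓ (rhs at j=3)
  i=4: ✓ (rhs at j=4)
  i=5: ✗ (no rhs in [5,6])
  i=6: ✓ (rhs at j=7; lhs holds on [6,6])
  i=7: ✓ (rhs at j=7)
  i=8: ✓ (rhs at j=8)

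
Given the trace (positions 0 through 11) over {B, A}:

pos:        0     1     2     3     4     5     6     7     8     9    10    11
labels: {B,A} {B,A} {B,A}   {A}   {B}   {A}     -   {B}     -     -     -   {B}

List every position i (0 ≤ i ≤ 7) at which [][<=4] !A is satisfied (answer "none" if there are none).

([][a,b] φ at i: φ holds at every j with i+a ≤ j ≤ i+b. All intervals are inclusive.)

6, 7

Evaluate at each i in [0,7]:
  i=0: ✗ (fails at j=0)
  i=1: ✗ (fails at j=1)
  i=2: ✗ (fails at j=2)
  i=3: ✗ (fails at j=3)
  i=4: ✗ (fails at j=5)
  i=5: ✗ (fails at j=5)
  i=6: ✓ (all of [6,10])
  i=7: ✓ (all of [7,11])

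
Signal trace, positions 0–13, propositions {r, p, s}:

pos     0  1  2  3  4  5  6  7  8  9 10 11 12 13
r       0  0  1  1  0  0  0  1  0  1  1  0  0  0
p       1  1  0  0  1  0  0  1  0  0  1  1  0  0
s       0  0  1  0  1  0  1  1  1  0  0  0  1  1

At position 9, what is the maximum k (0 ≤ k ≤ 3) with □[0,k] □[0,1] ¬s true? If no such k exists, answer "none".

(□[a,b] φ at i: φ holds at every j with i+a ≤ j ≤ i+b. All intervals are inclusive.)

□[0,1] ¬s must hold from j=9 onward; find where it first fails.
  j=9: holds
  j=10: holds
  j=11: fails
Holds on [9,10], so largest k = 1.

1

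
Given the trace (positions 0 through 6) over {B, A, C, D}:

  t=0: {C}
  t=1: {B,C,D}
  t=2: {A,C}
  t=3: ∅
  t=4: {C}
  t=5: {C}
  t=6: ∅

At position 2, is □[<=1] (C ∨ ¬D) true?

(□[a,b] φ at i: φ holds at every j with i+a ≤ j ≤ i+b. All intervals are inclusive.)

Check (C ∨ ¬D) at every j in [2,3]:
  j=2: true
  j=3: true
All positions satisfy it → formula holds.

Holds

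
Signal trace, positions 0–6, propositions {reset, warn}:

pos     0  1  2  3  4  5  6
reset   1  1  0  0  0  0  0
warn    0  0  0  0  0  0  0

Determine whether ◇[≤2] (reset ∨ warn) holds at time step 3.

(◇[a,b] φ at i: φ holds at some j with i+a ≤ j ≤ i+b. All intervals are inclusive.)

Check (reset ∨ warn) at each j in [3,5]:
  j=3: false
  j=4: false
  j=5: false
No position in the window satisfies it → formula fails.

No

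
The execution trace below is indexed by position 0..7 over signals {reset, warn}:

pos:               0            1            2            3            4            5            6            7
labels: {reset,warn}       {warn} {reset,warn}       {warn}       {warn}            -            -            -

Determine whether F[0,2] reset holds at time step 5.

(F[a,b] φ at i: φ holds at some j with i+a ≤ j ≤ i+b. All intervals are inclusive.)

Check reset at each j in [5,7]:
  j=5: false
  j=6: false
  j=7: false
No position in the window satisfies it → formula fails.

Does not hold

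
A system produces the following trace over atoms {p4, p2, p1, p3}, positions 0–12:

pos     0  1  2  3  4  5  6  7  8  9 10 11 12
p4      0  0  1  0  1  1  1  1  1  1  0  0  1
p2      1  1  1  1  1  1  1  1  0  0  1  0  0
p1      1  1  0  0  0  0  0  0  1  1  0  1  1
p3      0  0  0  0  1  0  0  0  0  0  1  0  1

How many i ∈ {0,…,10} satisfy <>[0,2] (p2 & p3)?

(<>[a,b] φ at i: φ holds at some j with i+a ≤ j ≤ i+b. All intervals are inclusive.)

Evaluate at each i in [0,10]:
  i=0: ✗ (none in [0,2])
  i=1: ✗ (none in [1,3])
  i=2: ✓ (witness j=4)
  i=3: ✓ (witness j=4)
  i=4: ✓ (witness j=4)
  i=5: ✗ (none in [5,7])
  i=6: ✗ (none in [6,8])
  i=7: ✗ (none in [7,9])
  i=8: ✓ (witness j=10)
  i=9: ✓ (witness j=10)
  i=10: ✓ (witness j=10)
Positions where it holds: {2, 3, 4, 8, 9, 10} → 6.

6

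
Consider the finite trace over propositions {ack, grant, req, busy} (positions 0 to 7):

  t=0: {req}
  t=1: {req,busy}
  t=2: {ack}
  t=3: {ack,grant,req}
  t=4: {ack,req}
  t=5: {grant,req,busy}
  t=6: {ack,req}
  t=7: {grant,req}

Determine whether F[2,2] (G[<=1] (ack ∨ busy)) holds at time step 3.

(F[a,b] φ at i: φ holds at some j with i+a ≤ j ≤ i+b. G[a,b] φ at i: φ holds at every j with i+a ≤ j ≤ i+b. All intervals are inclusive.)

Holds

Check G[<=1] (ack ∨ busy) at each j in [5,5]:
  j=5: holds on [5,6]
Found at j=5 → formula holds.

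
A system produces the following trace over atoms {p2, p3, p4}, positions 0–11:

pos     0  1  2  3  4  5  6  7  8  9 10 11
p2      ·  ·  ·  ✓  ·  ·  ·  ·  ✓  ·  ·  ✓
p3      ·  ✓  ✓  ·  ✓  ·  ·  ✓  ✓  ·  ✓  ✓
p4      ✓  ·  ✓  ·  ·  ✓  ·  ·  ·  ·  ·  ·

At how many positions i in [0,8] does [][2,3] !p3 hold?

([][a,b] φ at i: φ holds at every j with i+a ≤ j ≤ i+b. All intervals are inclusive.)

1

Evaluate at each i in [0,8]:
  i=0: ✗ (fails at j=2)
  i=1: ✗ (fails at j=4)
  i=2: ✗ (fails at j=4)
  i=3: ✓ (all of [5,6])
  i=4: ✗ (fails at j=7)
  i=5: ✗ (fails at j=7)
  i=6: ✗ (fails at j=8)
  i=7: ✗ (fails at j=10)
  i=8: ✗ (fails at j=10)
Positions where it holds: {3} → 1.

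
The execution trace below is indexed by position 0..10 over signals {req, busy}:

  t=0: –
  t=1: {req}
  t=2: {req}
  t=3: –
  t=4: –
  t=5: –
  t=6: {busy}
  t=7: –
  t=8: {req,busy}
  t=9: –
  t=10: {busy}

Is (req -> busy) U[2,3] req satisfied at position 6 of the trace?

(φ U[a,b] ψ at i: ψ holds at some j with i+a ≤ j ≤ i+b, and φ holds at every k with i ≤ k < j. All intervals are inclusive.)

Yes

Need some j in [8,9] with req, and (req -> busy) at every k in [6,j-1].
  j=8: req holds; (req -> busy) holds at every k in [6,7] → satisfied.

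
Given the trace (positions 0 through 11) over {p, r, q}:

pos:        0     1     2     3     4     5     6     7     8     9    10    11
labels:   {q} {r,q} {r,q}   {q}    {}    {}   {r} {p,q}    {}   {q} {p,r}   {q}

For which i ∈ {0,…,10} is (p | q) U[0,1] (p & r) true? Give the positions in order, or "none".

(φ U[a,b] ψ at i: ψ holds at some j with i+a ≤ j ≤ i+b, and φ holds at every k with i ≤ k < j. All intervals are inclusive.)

Evaluate at each i in [0,10]:
  i=0: ✗ (no rhs in [0,1])
  i=1: ✗ (no rhs in [1,2])
  i=2: ✗ (no rhs in [2,3])
  i=3: ✗ (no rhs in [3,4])
  i=4: ✗ (no rhs in [4,5])
  i=5: ✗ (no rhs in [5,6])
  i=6: ✗ (no rhs in [6,7])
  i=7: ✗ (no rhs in [7,8])
  i=8: ✗ (no rhs in [8,9])
  i=9: ✓ (rhs at j=10; lhs holds on [9,9])
  i=10: ✓ (rhs at j=10)

9, 10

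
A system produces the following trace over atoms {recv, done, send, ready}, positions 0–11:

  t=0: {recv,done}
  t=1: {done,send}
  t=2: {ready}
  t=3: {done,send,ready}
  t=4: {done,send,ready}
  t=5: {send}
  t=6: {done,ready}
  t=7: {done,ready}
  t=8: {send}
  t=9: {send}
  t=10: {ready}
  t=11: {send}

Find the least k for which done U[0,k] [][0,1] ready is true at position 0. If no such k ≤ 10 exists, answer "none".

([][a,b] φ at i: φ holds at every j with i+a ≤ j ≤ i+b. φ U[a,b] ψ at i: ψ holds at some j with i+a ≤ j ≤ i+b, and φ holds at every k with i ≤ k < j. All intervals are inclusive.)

Need earliest j ≥ 0 with [][0,1] ready, and done at every k in [0,j-1].
  j=0: rhs fails.
  j=1: rhs fails.
  j=2: rhs holds; lhs holds on [0,1]. k = 2.

2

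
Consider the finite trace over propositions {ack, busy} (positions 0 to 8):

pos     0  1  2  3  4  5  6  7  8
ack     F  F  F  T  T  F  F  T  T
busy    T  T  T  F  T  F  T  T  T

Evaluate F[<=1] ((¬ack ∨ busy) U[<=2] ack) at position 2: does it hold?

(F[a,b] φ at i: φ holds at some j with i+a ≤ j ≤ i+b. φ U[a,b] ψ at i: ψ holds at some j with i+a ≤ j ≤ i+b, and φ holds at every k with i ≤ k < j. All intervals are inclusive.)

Holds

Check ((¬ack ∨ busy) U[<=2] ack) at each j in [2,3]:
  j=2: holds
  j=3: holds
Found at j=2 → formula holds.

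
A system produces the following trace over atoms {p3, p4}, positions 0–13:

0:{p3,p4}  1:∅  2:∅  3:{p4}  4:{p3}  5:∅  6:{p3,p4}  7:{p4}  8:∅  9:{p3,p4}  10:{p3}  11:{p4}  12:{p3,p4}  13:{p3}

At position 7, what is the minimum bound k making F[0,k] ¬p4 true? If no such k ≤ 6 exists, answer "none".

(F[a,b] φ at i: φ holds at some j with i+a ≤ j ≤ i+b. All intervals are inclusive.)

1

Scan j = 7,8,… for ¬p4:
  j=7: fails
  j=8: holds
First hit at j=8, so smallest k = 8-7 = 1.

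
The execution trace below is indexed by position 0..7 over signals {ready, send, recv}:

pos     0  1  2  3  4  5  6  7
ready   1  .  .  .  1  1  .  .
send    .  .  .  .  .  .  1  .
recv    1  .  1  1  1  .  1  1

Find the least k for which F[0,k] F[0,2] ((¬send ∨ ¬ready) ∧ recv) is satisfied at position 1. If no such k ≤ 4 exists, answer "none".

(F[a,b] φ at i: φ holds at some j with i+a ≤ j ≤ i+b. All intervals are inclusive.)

0

Scan j = 1,2,… for F[0,2] ((¬send ∨ ¬ready) ∧ recv):
  j=1: holds
First hit at j=1, so smallest k = 1-1 = 0.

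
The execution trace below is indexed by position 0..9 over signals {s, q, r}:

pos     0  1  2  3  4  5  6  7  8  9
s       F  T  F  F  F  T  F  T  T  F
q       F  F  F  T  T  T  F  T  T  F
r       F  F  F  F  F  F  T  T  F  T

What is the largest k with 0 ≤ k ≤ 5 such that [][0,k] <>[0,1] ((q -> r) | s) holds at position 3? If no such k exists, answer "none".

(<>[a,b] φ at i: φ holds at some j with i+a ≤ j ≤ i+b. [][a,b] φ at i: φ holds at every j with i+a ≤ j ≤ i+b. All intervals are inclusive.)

none

<>[0,1] ((q -> r) | s) must hold from j=3 onward; find where it first fails.
  j=3: fails → no k works.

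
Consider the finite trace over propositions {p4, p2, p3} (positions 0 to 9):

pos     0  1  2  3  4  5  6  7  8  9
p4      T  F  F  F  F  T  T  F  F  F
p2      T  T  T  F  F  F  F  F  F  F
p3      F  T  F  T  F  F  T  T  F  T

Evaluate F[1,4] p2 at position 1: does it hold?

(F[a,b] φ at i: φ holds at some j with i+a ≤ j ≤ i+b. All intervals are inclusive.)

Yes

Check p2 at each j in [2,5]:
  j=2: true
  j=3: false
  j=4: false
  j=5: false
Found at j=2 → formula holds.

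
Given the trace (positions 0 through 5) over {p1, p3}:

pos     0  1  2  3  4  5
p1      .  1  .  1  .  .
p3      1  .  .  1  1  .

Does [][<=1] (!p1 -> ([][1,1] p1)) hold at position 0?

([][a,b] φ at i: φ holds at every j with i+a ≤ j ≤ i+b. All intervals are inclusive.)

Check (!p1 -> ([][1,1] p1)) at every j in [0,1]:
  j=0: antecedent true; consequent holds on [1,1] → ✓
  j=1: antecedent false → ✓
All positions satisfy it → formula holds.

Holds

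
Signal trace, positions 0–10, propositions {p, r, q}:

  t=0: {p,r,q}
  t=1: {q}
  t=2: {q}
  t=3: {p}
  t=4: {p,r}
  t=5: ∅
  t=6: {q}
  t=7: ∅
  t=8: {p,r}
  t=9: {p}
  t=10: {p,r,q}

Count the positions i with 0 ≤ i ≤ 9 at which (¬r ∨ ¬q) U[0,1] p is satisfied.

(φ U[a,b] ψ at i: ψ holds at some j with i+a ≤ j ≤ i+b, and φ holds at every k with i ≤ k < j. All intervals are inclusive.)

Evaluate at each i in [0,9]:
  i=0: ✓ (rhs at j=0)
  i=1: ✗ (no rhs in [1,2])
  i=2: ✓ (rhs at j=3; lhs holds on [2,2])
  i=3: ✓ (rhs at j=3)
  i=4: ✓ (rhs at j=4)
  i=5: ✗ (no rhs in [5,6])
  i=6: ✗ (no rhs in [6,7])
  i=7: ✓ (rhs at j=8; lhs holds on [7,7])
  i=8: ✓ (rhs at j=8)
  i=9: ✓ (rhs at j=9)
Positions where it holds: {0, 2, 3, 4, 7, 8, 9} → 7.

7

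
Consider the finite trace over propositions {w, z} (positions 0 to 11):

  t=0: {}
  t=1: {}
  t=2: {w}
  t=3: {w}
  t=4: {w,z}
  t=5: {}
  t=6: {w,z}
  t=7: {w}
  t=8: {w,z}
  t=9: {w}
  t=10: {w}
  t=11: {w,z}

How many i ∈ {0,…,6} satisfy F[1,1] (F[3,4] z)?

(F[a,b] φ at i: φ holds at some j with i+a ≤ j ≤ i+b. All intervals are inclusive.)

6

Evaluate at each i in [0,6]:
  i=0: ✓ (witness j=1)
  i=1: ✓ (witness j=2)
  i=2: ✓ (witness j=3)
  i=3: ✓ (witness j=4)
  i=4: ✓ (witness j=5)
  i=5: ✗ (none in [6,6])
  i=6: ✓ (witness j=7)
Positions where it holds: {0, 1, 2, 3, 4, 6} → 6.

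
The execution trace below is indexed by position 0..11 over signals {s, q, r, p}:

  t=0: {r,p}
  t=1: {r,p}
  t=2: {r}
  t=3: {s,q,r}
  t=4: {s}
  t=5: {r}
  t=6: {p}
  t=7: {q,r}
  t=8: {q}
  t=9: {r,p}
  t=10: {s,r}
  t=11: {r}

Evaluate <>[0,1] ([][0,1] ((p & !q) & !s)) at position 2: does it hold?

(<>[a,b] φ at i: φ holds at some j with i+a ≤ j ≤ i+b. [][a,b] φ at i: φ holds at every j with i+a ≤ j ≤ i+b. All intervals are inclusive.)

False

Check [][0,1] ((p & !q) & !s) at each j in [2,3]:
  j=2: fails at 2
  j=3: fails at 3
No position in the window satisfies it → formula fails.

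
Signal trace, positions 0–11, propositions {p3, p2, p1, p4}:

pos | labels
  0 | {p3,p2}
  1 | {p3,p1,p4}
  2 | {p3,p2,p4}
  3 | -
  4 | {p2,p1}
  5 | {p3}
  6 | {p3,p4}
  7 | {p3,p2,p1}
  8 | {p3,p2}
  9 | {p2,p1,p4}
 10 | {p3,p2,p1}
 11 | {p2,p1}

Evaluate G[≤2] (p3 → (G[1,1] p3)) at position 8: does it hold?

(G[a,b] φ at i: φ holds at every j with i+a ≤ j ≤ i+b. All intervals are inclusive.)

No

Check (p3 → (G[1,1] p3)) at every j in [8,10]:
  j=8: antecedent true; consequent fails at 9 → ✗
  j=9: antecedent false → ✓
  j=10: antecedent true; consequent fails at 11 → ✗
Fails at j=8 → formula fails.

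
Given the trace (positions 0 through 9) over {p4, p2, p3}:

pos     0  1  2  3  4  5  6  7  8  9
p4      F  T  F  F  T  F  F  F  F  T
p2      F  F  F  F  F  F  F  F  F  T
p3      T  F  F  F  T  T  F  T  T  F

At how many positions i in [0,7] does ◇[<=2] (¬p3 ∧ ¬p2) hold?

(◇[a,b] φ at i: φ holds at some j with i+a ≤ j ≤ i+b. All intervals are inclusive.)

Evaluate at each i in [0,7]:
  i=0: ✓ (witness j=1)
  i=1: ✓ (witness j=1)
  i=2: ✓ (witness j=2)
  i=3: ✓ (witness j=3)
  i=4: ✓ (witness j=6)
  i=5: ✓ (witness j=6)
  i=6: ✓ (witness j=6)
  i=7: ✗ (none in [7,9])
Positions where it holds: {0, 1, 2, 3, 4, 5, 6} → 7.

7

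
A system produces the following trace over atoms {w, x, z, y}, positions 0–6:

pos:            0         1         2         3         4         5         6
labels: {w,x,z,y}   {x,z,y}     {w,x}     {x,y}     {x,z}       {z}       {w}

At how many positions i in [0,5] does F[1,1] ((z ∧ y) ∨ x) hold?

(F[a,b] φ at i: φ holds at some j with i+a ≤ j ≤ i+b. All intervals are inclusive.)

4

Evaluate at each i in [0,5]:
  i=0: ✓ (witness j=1)
  i=1: ✓ (witness j=2)
  i=2: ✓ (witness j=3)
  i=3: ✓ (witness j=4)
  i=4: ✗ (none in [5,5])
  i=5: ✗ (none in [6,6])
Positions where it holds: {0, 1, 2, 3} → 4.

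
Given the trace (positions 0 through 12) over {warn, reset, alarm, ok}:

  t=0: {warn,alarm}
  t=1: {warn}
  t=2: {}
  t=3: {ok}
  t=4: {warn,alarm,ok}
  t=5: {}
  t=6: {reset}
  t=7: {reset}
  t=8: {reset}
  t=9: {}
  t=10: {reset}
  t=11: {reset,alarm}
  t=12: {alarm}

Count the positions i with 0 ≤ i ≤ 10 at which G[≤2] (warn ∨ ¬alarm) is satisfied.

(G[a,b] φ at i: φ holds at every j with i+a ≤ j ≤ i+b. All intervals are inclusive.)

Evaluate at each i in [0,10]:
  i=0: ✓ (all of [0,2])
  i=1: ✓ (all of [1,3])
  i=2: ✓ (all of [2,4])
  i=3: ✓ (all of [3,5])
  i=4: ✓ (all of [4,6])
  i=5: ✓ (all of [5,7])
  i=6: ✓ (all of [6,8])
  i=7: ✓ (all of [7,9])
  i=8: ✓ (all of [8,10])
  i=9: ✗ (fails at j=11)
  i=10: ✗ (fails at j=11)
Positions where it holds: {0, 1, 2, 3, 4, 5, 6, 7, 8} → 9.

9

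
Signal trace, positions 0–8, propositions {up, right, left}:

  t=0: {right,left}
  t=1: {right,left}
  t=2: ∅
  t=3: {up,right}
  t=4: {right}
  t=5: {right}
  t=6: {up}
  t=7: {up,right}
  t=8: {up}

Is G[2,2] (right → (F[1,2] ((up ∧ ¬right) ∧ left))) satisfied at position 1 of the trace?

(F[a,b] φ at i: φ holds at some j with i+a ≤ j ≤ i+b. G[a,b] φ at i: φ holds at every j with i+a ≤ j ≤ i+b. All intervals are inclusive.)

No

Check (right → (F[1,2] ((up ∧ ¬right) ∧ left))) at every j in [3,3]:
  j=3: antecedent true; consequent fails (none in [4,5]) → ✗
Fails at j=3 → formula fails.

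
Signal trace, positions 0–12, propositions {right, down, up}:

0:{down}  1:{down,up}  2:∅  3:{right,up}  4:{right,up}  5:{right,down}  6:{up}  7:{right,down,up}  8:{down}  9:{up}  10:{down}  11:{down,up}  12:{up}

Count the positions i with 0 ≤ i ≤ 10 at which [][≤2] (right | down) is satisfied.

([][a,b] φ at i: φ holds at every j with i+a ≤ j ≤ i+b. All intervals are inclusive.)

1

Evaluate at each i in [0,10]:
  i=0: ✗ (fails at j=2)
  i=1: ✗ (fails at j=2)
  i=2: ✗ (fails at j=2)
  i=3: ✓ (all of [3,5])
  i=4: ✗ (fails at j=6)
  i=5: ✗ (fails at j=6)
  i=6: ✗ (fails at j=6)
  i=7: ✗ (fails at j=9)
  i=8: ✗ (fails at j=9)
  i=9: ✗ (fails at j=9)
  i=10: ✗ (fails at j=12)
Positions where it holds: {3} → 1.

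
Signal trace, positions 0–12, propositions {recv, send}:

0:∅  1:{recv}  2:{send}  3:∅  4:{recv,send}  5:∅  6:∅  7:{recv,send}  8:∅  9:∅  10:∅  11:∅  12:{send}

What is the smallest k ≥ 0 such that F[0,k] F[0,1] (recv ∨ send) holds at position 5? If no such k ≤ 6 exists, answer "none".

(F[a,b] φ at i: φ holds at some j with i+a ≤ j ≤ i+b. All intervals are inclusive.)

1

Scan j = 5,6,… for F[0,1] (recv ∨ send):
  j=5: fails
  j=6: holds
First hit at j=6, so smallest k = 6-5 = 1.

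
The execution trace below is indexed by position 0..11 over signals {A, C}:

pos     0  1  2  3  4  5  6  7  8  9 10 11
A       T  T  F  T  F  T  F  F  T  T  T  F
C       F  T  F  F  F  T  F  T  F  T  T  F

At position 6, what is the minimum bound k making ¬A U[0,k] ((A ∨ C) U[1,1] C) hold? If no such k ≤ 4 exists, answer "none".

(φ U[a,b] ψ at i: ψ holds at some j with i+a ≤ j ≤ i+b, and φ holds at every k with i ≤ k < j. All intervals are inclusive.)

Need earliest j ≥ 6 with ((A ∨ C) U[1,1] C), and ¬A at every k in [6,j-1].
  j=6: rhs fails.
  j=7: rhs fails.
  j=8: rhs holds; lhs holds on [6,7]. k = 2.

2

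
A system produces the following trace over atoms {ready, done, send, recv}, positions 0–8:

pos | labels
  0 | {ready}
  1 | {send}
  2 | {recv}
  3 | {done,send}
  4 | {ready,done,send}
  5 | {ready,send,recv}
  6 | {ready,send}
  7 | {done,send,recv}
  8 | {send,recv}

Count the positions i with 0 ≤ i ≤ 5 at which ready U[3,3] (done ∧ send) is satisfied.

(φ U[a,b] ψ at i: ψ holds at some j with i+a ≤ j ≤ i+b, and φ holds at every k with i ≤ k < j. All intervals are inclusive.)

1

Evaluate at each i in [0,5]:
  i=0: ✗ (lhs fails at k=1 before rhs at j=3)
  i=1: ✗ (lhs fails at k=1 before rhs at j=4)
  i=2: ✗ (no rhs in [5,5])
  i=3: ✗ (no rhs in [6,6])
  i=4: ✓ (rhs at j=7; lhs holds on [4,6])
  i=5: ✗ (no rhs in [8,8])
Positions where it holds: {4} → 1.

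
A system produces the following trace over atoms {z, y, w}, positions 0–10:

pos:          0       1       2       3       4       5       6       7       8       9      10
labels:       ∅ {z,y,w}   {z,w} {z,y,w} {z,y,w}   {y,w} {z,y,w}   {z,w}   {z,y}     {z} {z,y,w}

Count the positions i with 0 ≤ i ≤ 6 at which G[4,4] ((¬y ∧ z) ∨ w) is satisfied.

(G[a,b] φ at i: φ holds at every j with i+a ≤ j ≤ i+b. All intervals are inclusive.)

6

Evaluate at each i in [0,6]:
  i=0: ✓ (all of [4,4])
  i=1: ✓ (all of [5,5])
  i=2: ✓ (all of [6,6])
  i=3: ✓ (all of [7,7])
  i=4: ✗ (fails at j=8)
  i=5: ✓ (all of [9,9])
  i=6: ✓ (all of [10,10])
Positions where it holds: {0, 1, 2, 3, 5, 6} → 6.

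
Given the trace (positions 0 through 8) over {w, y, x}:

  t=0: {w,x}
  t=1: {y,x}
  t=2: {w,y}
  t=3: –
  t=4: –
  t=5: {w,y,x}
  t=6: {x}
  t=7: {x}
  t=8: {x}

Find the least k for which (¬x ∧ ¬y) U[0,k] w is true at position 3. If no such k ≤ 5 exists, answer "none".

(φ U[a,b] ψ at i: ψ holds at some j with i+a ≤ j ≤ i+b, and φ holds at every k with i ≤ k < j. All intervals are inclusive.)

Need earliest j ≥ 3 with w, and (¬x ∧ ¬y) at every k in [3,j-1].
  j=3: rhs fails.
  j=4: rhs fails.
  j=5: rhs holds; lhs holds on [3,4]. k = 2.

2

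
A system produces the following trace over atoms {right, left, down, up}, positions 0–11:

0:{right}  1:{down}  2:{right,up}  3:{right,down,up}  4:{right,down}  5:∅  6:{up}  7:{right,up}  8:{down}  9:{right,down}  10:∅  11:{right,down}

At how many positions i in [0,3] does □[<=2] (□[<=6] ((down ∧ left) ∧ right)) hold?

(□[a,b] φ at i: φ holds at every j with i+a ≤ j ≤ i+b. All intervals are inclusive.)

0

Evaluate at each i in [0,3]:
  i=0: ✗ (fails at j=0)
  i=1: ✗ (fails at j=1)
  i=2: ✗ (fails at j=2)
  i=3: ✗ (fails at j=3)
Positions where it holds: {} → 0.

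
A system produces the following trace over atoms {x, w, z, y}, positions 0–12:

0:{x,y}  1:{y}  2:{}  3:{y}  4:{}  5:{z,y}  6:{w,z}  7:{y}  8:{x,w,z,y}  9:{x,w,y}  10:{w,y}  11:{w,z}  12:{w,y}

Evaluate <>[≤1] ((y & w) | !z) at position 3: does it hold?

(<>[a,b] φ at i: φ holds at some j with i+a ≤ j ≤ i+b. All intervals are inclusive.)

Holds

Check ((y & w) | !z) at each j in [3,4]:
  j=3: true
  j=4: true
Found at j=3 → formula holds.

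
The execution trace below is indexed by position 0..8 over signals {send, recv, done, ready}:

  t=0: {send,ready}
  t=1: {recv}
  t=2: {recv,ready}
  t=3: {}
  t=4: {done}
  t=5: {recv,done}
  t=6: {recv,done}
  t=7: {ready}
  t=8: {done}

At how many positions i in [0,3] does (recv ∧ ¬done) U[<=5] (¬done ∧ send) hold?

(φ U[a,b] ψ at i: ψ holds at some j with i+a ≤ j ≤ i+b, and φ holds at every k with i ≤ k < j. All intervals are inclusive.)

Evaluate at each i in [0,3]:
  i=0: ✓ (rhs at j=0)
  i=1: ✗ (no rhs in [1,6])
  i=2: ✗ (no rhs in [2,7])
  i=3: ✗ (no rhs in [3,8])
Positions where it holds: {0} → 1.

1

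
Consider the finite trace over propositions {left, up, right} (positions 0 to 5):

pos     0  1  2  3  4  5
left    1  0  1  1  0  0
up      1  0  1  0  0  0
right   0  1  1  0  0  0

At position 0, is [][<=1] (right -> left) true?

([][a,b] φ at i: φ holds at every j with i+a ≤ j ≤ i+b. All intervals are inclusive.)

No

Check (right -> left) at every j in [0,1]:
  j=0: antecedent false → ✓
  j=1: antecedent true; consequent false → ✗
Fails at j=1 → formula fails.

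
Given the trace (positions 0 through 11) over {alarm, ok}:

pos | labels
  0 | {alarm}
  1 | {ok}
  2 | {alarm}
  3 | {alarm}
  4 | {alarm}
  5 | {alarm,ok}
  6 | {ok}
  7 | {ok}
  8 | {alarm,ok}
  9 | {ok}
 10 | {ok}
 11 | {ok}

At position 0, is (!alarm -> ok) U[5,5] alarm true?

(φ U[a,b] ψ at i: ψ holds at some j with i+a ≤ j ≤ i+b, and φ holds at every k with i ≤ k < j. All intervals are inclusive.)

Yes

Need some j in [5,5] with alarm, and (!alarm -> ok) at every k in [0,j-1].
  j=5: alarm holds; (!alarm -> ok) holds at every k in [0,4] → satisfied.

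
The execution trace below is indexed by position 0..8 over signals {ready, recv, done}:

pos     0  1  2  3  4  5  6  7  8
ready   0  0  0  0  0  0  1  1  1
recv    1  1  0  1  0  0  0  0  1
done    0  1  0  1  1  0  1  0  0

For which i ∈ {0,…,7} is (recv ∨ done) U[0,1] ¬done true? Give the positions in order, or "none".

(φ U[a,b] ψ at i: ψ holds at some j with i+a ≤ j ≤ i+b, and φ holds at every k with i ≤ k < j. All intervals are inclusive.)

0, 1, 2, 4, 5, 6, 7

Evaluate at each i in [0,7]:
  i=0: ✓ (rhs at j=0)
  i=1: ✓ (rhs at j=2; lhs holds on [1,1])
  i=2: ✓ (rhs at j=2)
  i=3: ✗ (no rhs in [3,4])
  i=4: ✓ (rhs at j=5; lhs holds on [4,4])
  i=5: ✓ (rhs at j=5)
  i=6: ✓ (rhs at j=7; lhs holds on [6,6])
  i=7: ✓ (rhs at j=7)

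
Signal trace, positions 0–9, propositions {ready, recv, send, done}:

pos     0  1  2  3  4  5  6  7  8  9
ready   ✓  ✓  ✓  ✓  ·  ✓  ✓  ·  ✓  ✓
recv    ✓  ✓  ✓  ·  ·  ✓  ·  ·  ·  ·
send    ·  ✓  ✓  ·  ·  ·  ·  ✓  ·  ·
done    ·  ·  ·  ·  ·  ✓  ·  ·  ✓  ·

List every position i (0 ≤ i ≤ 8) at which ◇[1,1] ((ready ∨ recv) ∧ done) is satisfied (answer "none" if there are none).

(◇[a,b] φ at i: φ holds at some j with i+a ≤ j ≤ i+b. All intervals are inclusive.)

4, 7

Evaluate at each i in [0,8]:
  i=0: ✗ (none in [1,1])
  i=1: ✗ (none in [2,2])
  i=2: ✗ (none in [3,3])
  i=3: ✗ (none in [4,4])
  i=4: ✓ (witness j=5)
  i=5: ✗ (none in [6,6])
  i=6: ✗ (none in [7,7])
  i=7: ✓ (witness j=8)
  i=8: ✗ (none in [9,9])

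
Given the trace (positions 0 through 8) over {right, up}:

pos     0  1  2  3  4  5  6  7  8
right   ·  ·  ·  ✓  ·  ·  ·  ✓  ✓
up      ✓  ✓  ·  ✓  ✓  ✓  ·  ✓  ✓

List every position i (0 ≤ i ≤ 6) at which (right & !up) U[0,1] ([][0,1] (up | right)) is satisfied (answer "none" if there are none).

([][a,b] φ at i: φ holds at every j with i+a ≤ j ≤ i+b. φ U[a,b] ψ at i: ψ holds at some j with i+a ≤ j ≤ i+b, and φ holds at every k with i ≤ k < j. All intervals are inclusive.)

0, 3, 4

Evaluate at each i in [0,6]:
  i=0: ✓ (rhs at j=0)
  i=1: ✗ (no rhs in [1,2])
  i=2: ✗ (lhs fails at k=2 before rhs at j=3)
  i=3: ✓ (rhs at j=3)
  i=4: ✓ (rhs at j=4)
  i=5: ✗ (no rhs in [5,6])
  i=6: ✗ (lhs fails at k=6 before rhs at j=7)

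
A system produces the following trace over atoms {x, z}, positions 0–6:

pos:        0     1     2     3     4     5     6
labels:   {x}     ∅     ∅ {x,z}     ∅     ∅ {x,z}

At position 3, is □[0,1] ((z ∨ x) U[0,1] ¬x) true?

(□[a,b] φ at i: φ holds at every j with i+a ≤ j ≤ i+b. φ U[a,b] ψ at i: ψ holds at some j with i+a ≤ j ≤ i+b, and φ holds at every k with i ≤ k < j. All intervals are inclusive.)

Holds

Check ((z ∨ x) U[0,1] ¬x) at every j in [3,4]:
  j=3: holds
  j=4: holds
All positions satisfy it → formula holds.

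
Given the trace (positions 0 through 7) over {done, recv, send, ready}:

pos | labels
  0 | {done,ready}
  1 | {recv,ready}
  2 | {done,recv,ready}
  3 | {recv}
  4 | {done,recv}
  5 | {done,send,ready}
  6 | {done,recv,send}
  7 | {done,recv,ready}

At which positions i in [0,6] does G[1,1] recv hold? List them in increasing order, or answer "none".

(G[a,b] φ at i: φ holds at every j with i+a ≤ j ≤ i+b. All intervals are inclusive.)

Evaluate at each i in [0,6]:
  i=0: ✓ (all of [1,1])
  i=1: ✓ (all of [2,2])
  i=2: ✓ (all of [3,3])
  i=3: ✓ (all of [4,4])
  i=4: ✗ (fails at j=5)
  i=5: ✓ (all of [6,6])
  i=6: ✓ (all of [7,7])

0, 1, 2, 3, 5, 6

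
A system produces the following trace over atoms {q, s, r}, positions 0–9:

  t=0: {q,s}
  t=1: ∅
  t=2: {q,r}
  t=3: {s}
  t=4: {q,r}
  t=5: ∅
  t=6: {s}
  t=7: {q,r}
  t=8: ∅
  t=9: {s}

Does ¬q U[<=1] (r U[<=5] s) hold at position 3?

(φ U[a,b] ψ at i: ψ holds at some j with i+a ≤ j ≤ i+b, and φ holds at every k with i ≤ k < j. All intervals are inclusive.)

True

Need some j in [3,4] with (r U[<=5] s), and ¬q at every k in [3,j-1].
  j=3: (r U[<=5] s) holds; no prefix to check → satisfied.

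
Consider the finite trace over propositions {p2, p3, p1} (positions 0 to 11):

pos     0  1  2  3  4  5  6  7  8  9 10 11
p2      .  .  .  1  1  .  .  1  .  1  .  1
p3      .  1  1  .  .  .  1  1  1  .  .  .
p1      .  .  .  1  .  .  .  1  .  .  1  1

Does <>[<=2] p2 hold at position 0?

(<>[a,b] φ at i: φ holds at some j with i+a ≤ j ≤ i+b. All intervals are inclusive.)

Check p2 at each j in [0,2]:
  j=0: false
  j=1: false
  j=2: false
No position in the window satisfies it → formula fails.

No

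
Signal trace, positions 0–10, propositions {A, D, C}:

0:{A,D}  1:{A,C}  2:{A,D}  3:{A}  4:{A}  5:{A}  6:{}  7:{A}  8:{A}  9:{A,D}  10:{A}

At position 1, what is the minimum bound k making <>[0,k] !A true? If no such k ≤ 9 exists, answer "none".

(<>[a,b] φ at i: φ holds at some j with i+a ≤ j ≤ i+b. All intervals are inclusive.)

Scan j = 1,2,… for !A:
  j=1: fails
  j=2: fails
  j=3: fails
  j=4: fails
  j=5: fails
  j=6: holds
First hit at j=6, so smallest k = 6-1 = 5.

5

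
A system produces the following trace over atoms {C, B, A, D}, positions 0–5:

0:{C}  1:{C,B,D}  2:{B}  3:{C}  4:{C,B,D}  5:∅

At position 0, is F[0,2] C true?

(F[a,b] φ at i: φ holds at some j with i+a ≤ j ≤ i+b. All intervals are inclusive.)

Check C at each j in [0,2]:
  j=0: true
  j=1: true
  j=2: false
Found at j=0 → formula holds.

Holds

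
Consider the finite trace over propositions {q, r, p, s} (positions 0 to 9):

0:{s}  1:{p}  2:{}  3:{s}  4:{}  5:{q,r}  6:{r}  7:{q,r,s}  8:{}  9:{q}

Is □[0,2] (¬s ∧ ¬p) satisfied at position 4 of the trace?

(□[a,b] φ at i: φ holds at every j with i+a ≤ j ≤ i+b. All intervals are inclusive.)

Holds

Check (¬s ∧ ¬p) at every j in [4,6]:
  j=4: true
  j=5: true
  j=6: true
All positions satisfy it → formula holds.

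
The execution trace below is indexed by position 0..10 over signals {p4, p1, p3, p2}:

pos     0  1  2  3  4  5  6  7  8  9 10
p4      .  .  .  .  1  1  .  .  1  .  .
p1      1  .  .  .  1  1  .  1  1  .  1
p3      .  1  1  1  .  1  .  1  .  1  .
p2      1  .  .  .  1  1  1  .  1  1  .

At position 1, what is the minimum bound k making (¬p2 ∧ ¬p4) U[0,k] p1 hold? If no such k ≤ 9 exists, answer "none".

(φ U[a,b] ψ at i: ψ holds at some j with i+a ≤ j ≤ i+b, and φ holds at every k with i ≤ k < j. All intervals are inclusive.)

3

Need earliest j ≥ 1 with p1, and (¬p2 ∧ ¬p4) at every k in [1,j-1].
  j=1: rhs fails.
  j=2: rhs fails.
  j=3: rhs fails.
  j=4: rhs holds; lhs holds on [1,3]. k = 3.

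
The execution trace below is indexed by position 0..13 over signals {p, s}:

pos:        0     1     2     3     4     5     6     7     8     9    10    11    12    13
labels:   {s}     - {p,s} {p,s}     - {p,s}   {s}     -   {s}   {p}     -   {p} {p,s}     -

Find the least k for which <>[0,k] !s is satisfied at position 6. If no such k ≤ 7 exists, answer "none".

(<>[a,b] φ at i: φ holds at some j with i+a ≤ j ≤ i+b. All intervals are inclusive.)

1

Scan j = 6,7,… for !s:
  j=6: fails
  j=7: holds
First hit at j=7, so smallest k = 7-6 = 1.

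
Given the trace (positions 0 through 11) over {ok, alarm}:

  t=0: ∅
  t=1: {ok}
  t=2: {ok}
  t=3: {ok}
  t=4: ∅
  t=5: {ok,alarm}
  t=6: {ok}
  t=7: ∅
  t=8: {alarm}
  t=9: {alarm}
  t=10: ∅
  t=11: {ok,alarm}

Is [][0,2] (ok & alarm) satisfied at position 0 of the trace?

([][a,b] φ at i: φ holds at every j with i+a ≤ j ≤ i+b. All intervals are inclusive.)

Check (ok & alarm) at every j in [0,2]:
  j=0: false
  j=1: false
  j=2: false
Fails at j=0 → formula fails.

False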